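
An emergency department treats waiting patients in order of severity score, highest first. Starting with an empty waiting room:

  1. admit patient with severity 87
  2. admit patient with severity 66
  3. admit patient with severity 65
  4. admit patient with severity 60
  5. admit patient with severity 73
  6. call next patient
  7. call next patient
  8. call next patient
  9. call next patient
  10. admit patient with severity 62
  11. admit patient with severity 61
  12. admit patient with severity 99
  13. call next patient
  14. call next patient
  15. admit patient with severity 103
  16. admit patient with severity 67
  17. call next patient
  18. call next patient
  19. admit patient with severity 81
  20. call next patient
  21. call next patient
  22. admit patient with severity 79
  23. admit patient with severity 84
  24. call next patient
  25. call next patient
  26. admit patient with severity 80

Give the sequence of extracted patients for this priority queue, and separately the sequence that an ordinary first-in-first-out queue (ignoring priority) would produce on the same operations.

insert 87 → {87}
insert 66 → {87, 66}
insert 65 → {87, 66, 65}
insert 60 → {87, 66, 65, 60}
insert 73 → {87, 73, 66, 65, 60}
call next patient → 87; now {73, 66, 65, 60}
call next patient → 73; now {66, 65, 60}
call next patient → 66; now {65, 60}
call next patient → 65; now {60}
insert 62 → {62, 60}
insert 61 → {62, 61, 60}
insert 99 → {99, 62, 61, 60}
call next patient → 99; now {62, 61, 60}
call next patient → 62; now {61, 60}
insert 103 → {103, 61, 60}
insert 67 → {103, 67, 61, 60}
call next patient → 103; now {67, 61, 60}
call next patient → 67; now {61, 60}
insert 81 → {81, 61, 60}
call next patient → 81; now {61, 60}
call next patient → 61; now {60}
insert 79 → {79, 60}
insert 84 → {84, 79, 60}
call next patient → 84; now {79, 60}
call next patient → 79; now {60}
insert 80 → {80, 60}

priority queue: 87 → 73 → 66 → 65 → 99 → 62 → 103 → 67 → 81 → 61 → 84 → 79; FIFO queue: 87, 66, 65, 60, 73, 62, 61, 99, 103, 67, 81, 79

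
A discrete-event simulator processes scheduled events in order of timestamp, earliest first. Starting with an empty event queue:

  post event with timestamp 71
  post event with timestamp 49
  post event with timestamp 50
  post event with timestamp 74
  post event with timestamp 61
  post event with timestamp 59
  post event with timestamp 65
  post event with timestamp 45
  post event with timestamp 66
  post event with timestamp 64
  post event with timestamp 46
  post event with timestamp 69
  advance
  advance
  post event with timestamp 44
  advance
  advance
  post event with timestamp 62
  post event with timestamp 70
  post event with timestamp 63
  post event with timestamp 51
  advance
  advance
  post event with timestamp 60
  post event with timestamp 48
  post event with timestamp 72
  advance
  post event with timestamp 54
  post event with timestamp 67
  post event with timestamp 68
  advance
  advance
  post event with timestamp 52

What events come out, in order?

[45, 46, 44, 49, 50, 51, 48, 54, 59]

insert 71 → {71}
insert 49 → {49, 71}
insert 50 → {49, 50, 71}
insert 74 → {49, 50, 71, 74}
insert 61 → {49, 50, 61, 71, 74}
insert 59 → {49, 50, 59, 61, 71, 74}
insert 65 → {49, 50, 59, 61, 65, 71, 74}
insert 45 → {45, 49, 50, 59, 61, 65, 71, 74}
insert 66 → {45, 49, 50, 59, 61, 65, 66, 71, 74}
insert 64 → {45, 49, 50, 59, 61, 64, 65, 66, 71, 74}
insert 46 → {45, 46, 49, 50, 59, 61, 64, 65, 66, 71, 74}
insert 69 → {45, 46, 49, 50, 59, 61, 64, 65, 66, 69, 71, 74}
advance → 45; now {46, 49, 50, 59, 61, 64, 65, 66, 69, 71, 74}
advance → 46; now {49, 50, 59, 61, 64, 65, 66, 69, 71, 74}
insert 44 → {44, 49, 50, 59, 61, 64, 65, 66, 69, 71, 74}
advance → 44; now {49, 50, 59, 61, 64, 65, 66, 69, 71, 74}
advance → 49; now {50, 59, 61, 64, 65, 66, 69, 71, 74}
insert 62 → {50, 59, 61, 62, 64, 65, 66, 69, 71, 74}
insert 70 → {50, 59, 61, 62, 64, 65, 66, 69, 70, 71, 74}
insert 63 → {50, 59, 61, 62, 63, 64, 65, 66, 69, 70, 71, 74}
insert 51 → {50, 51, 59, 61, 62, 63, 64, 65, 66, 69, 70, 71, 74}
advance → 50; now {51, 59, 61, 62, 63, 64, 65, 66, 69, 70, 71, 74}
advance → 51; now {59, 61, 62, 63, 64, 65, 66, 69, 70, 71, 74}
insert 60 → {59, 60, 61, 62, 63, 64, 65, 66, 69, 70, 71, 74}
insert 48 → {48, 59, 60, 61, 62, 63, 64, 65, 66, 69, 70, 71, 74}
insert 72 → {48, 59, 60, 61, 62, 63, 64, 65, 66, 69, 70, 71, 72, 74}
advance → 48; now {59, 60, 61, 62, 63, 64, 65, 66, 69, 70, 71, 72, 74}
insert 54 → {54, 59, 60, 61, 62, 63, 64, 65, 66, 69, 70, 71, 72, 74}
insert 67 → {54, 59, 60, 61, 62, 63, 64, 65, 66, 67, 69, 70, 71, 72, 74}
insert 68 → {54, 59, 60, 61, 62, 63, 64, 65, 66, 67, 68, 69, 70, 71, 72, 74}
advance → 54; now {59, 60, 61, 62, 63, 64, 65, 66, 67, 68, 69, 70, 71, 72, 74}
advance → 59; now {60, 61, 62, 63, 64, 65, 66, 67, 68, 69, 70, 71, 72, 74}
insert 52 → {52, 60, 61, 62, 63, 64, 65, 66, 67, 68, 69, 70, 71, 72, 74}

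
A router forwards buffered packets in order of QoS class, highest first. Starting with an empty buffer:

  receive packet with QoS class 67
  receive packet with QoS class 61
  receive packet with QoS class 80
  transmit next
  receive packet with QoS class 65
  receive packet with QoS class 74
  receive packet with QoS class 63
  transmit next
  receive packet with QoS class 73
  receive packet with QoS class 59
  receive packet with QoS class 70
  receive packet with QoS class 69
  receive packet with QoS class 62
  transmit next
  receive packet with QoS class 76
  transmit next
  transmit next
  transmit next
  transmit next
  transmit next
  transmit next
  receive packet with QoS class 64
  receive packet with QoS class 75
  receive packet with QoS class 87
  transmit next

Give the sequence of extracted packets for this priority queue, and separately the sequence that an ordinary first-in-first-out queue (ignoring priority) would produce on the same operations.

insert 67 → {67}
insert 61 → {67, 61}
insert 80 → {80, 67, 61}
transmit next → 80; now {67, 61}
insert 65 → {67, 65, 61}
insert 74 → {74, 67, 65, 61}
insert 63 → {74, 67, 65, 63, 61}
transmit next → 74; now {67, 65, 63, 61}
insert 73 → {73, 67, 65, 63, 61}
insert 59 → {73, 67, 65, 63, 61, 59}
insert 70 → {73, 70, 67, 65, 63, 61, 59}
insert 69 → {73, 70, 69, 67, 65, 63, 61, 59}
insert 62 → {73, 70, 69, 67, 65, 63, 62, 61, 59}
transmit next → 73; now {70, 69, 67, 65, 63, 62, 61, 59}
insert 76 → {76, 70, 69, 67, 65, 63, 62, 61, 59}
transmit next → 76; now {70, 69, 67, 65, 63, 62, 61, 59}
transmit next → 70; now {69, 67, 65, 63, 62, 61, 59}
transmit next → 69; now {67, 65, 63, 62, 61, 59}
transmit next → 67; now {65, 63, 62, 61, 59}
transmit next → 65; now {63, 62, 61, 59}
transmit next → 63; now {62, 61, 59}
insert 64 → {64, 62, 61, 59}
insert 75 → {75, 64, 62, 61, 59}
insert 87 → {87, 75, 64, 62, 61, 59}
transmit next → 87; now {75, 64, 62, 61, 59}

priority queue: 80, 74, 73, 76, 70, 69, 67, 65, 63, 87; FIFO queue: [67, 61, 80, 65, 74, 63, 73, 59, 70, 69]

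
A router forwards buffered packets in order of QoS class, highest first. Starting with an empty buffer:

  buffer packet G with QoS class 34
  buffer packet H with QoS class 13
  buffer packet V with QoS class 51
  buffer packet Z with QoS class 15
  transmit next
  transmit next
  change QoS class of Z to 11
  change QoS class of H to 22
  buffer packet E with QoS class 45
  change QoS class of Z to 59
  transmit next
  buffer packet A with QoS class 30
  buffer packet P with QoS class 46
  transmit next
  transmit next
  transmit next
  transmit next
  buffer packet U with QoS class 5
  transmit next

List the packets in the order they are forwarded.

V → G → Z → P → E → A → H → U

add G (QoS class 34) → {G:34}
add H (QoS class 13) → {G:34, H:13}
add V (QoS class 51) → {V:51, G:34, H:13}
add Z (QoS class 15) → {V:51, G:34, Z:15, H:13}
transmit next → V; now {G:34, Z:15, H:13}
transmit next → G; now {Z:15, H:13}
update Z to QoS class 11 → {H:13, Z:11}
update H to QoS class 22 → {H:22, Z:11}
add E (QoS class 45) → {E:45, H:22, Z:11}
update Z to QoS class 59 → {Z:59, E:45, H:22}
transmit next → Z; now {E:45, H:22}
add A (QoS class 30) → {E:45, A:30, H:22}
add P (QoS class 46) → {P:46, E:45, A:30, H:22}
transmit next → P; now {E:45, A:30, H:22}
transmit next → E; now {A:30, H:22}
transmit next → A; now {H:22}
transmit next → H; now {}
add U (QoS class 5) → {U:5}
transmit next → U; now {}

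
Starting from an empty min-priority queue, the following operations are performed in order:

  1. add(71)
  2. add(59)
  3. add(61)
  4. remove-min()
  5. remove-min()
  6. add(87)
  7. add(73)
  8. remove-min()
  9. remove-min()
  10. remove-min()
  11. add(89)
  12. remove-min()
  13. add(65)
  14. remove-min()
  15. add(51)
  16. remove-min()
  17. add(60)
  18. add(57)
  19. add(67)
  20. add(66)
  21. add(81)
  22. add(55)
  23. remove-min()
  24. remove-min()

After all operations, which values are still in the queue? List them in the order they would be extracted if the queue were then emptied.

60 → 66 → 67 → 81

insert 71 → {71}
insert 59 → {59, 71}
insert 61 → {59, 61, 71}
remove-min → 59; now {61, 71}
remove-min → 61; now {71}
insert 87 → {71, 87}
insert 73 → {71, 73, 87}
remove-min → 71; now {73, 87}
remove-min → 73; now {87}
remove-min → 87; now {}
insert 89 → {89}
remove-min → 89; now {}
insert 65 → {65}
remove-min → 65; now {}
insert 51 → {51}
remove-min → 51; now {}
insert 60 → {60}
insert 57 → {57, 60}
insert 67 → {57, 60, 67}
insert 66 → {57, 60, 66, 67}
insert 81 → {57, 60, 66, 67, 81}
insert 55 → {55, 57, 60, 66, 67, 81}
remove-min → 55; now {57, 60, 66, 67, 81}
remove-min → 57; now {60, 66, 67, 81}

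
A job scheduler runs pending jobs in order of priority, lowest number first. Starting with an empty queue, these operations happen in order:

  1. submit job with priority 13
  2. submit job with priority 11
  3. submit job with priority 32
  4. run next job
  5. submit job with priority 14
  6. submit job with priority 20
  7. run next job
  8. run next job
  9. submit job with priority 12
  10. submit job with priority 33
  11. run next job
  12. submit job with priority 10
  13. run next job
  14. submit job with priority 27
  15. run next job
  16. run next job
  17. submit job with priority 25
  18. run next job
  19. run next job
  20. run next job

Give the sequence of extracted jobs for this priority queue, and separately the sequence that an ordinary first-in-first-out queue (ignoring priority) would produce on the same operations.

insert 13 → {13}
insert 11 → {11, 13}
insert 32 → {11, 13, 32}
run next job → 11; now {13, 32}
insert 14 → {13, 14, 32}
insert 20 → {13, 14, 20, 32}
run next job → 13; now {14, 20, 32}
run next job → 14; now {20, 32}
insert 12 → {12, 20, 32}
insert 33 → {12, 20, 32, 33}
run next job → 12; now {20, 32, 33}
insert 10 → {10, 20, 32, 33}
run next job → 10; now {20, 32, 33}
insert 27 → {20, 27, 32, 33}
run next job → 20; now {27, 32, 33}
run next job → 27; now {32, 33}
insert 25 → {25, 32, 33}
run next job → 25; now {32, 33}
run next job → 32; now {33}
run next job → 33; now {}

priority queue: 11 → 13 → 14 → 12 → 10 → 20 → 27 → 25 → 32 → 33; FIFO queue: 13, 11, 32, 14, 20, 12, 33, 10, 27, 25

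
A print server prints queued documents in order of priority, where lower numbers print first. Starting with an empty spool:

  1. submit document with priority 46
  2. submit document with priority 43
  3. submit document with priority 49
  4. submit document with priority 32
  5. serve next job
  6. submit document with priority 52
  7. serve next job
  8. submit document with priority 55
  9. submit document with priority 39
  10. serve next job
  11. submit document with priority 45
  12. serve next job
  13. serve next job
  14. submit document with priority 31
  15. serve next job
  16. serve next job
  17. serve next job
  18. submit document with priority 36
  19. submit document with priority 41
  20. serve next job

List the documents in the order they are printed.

insert 46 → {46}
insert 43 → {43, 46}
insert 49 → {43, 46, 49}
insert 32 → {32, 43, 46, 49}
serve next job → 32; now {43, 46, 49}
insert 52 → {43, 46, 49, 52}
serve next job → 43; now {46, 49, 52}
insert 55 → {46, 49, 52, 55}
insert 39 → {39, 46, 49, 52, 55}
serve next job → 39; now {46, 49, 52, 55}
insert 45 → {45, 46, 49, 52, 55}
serve next job → 45; now {46, 49, 52, 55}
serve next job → 46; now {49, 52, 55}
insert 31 → {31, 49, 52, 55}
serve next job → 31; now {49, 52, 55}
serve next job → 49; now {52, 55}
serve next job → 52; now {55}
insert 36 → {36, 55}
insert 41 → {36, 41, 55}
serve next job → 36; now {41, 55}

[32, 43, 39, 45, 46, 31, 49, 52, 36]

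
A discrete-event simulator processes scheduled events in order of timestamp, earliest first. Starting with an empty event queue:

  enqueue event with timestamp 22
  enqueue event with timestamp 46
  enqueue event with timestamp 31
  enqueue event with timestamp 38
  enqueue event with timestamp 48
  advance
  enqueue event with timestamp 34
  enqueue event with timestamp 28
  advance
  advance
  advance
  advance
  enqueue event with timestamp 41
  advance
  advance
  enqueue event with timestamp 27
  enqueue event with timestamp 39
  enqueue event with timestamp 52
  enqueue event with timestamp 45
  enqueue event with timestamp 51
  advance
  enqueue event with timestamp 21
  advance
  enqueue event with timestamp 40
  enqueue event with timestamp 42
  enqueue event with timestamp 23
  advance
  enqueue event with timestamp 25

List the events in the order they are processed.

22, 28, 31, 34, 38, 41, 46, 27, 21, 23

insert 22 → {22}
insert 46 → {22, 46}
insert 31 → {22, 31, 46}
insert 38 → {22, 31, 38, 46}
insert 48 → {22, 31, 38, 46, 48}
advance → 22; now {31, 38, 46, 48}
insert 34 → {31, 34, 38, 46, 48}
insert 28 → {28, 31, 34, 38, 46, 48}
advance → 28; now {31, 34, 38, 46, 48}
advance → 31; now {34, 38, 46, 48}
advance → 34; now {38, 46, 48}
advance → 38; now {46, 48}
insert 41 → {41, 46, 48}
advance → 41; now {46, 48}
advance → 46; now {48}
insert 27 → {27, 48}
insert 39 → {27, 39, 48}
insert 52 → {27, 39, 48, 52}
insert 45 → {27, 39, 45, 48, 52}
insert 51 → {27, 39, 45, 48, 51, 52}
advance → 27; now {39, 45, 48, 51, 52}
insert 21 → {21, 39, 45, 48, 51, 52}
advance → 21; now {39, 45, 48, 51, 52}
insert 40 → {39, 40, 45, 48, 51, 52}
insert 42 → {39, 40, 42, 45, 48, 51, 52}
insert 23 → {23, 39, 40, 42, 45, 48, 51, 52}
advance → 23; now {39, 40, 42, 45, 48, 51, 52}
insert 25 → {25, 39, 40, 42, 45, 48, 51, 52}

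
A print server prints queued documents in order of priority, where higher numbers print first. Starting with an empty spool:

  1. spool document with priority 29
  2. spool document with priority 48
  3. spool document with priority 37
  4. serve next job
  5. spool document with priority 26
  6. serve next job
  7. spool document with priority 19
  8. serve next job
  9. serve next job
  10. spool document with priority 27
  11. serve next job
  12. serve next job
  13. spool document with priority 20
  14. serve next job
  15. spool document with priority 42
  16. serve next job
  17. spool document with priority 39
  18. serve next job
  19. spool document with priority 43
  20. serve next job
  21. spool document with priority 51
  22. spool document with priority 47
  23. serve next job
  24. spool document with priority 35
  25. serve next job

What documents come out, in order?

insert 29 → {29}
insert 48 → {48, 29}
insert 37 → {48, 37, 29}
serve next job → 48; now {37, 29}
insert 26 → {37, 29, 26}
serve next job → 37; now {29, 26}
insert 19 → {29, 26, 19}
serve next job → 29; now {26, 19}
serve next job → 26; now {19}
insert 27 → {27, 19}
serve next job → 27; now {19}
serve next job → 19; now {}
insert 20 → {20}
serve next job → 20; now {}
insert 42 → {42}
serve next job → 42; now {}
insert 39 → {39}
serve next job → 39; now {}
insert 43 → {43}
serve next job → 43; now {}
insert 51 → {51}
insert 47 → {51, 47}
serve next job → 51; now {47}
insert 35 → {47, 35}
serve next job → 47; now {35}

[48, 37, 29, 26, 27, 19, 20, 42, 39, 43, 51, 47]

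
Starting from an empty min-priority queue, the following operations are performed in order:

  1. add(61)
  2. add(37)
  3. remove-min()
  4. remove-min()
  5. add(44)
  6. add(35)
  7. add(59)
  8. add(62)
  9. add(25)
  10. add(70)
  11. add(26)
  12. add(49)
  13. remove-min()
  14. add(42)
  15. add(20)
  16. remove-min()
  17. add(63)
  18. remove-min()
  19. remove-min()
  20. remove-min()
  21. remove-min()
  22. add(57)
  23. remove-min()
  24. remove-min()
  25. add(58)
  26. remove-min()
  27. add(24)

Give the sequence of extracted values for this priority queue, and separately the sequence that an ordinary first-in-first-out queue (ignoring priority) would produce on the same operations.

priority queue: [37, 61, 25, 20, 26, 35, 42, 44, 49, 57, 58]; FIFO queue: 61, 37, 44, 35, 59, 62, 25, 70, 26, 49, 42

insert 61 → {61}
insert 37 → {37, 61}
remove-min → 37; now {61}
remove-min → 61; now {}
insert 44 → {44}
insert 35 → {35, 44}
insert 59 → {35, 44, 59}
insert 62 → {35, 44, 59, 62}
insert 25 → {25, 35, 44, 59, 62}
insert 70 → {25, 35, 44, 59, 62, 70}
insert 26 → {25, 26, 35, 44, 59, 62, 70}
insert 49 → {25, 26, 35, 44, 49, 59, 62, 70}
remove-min → 25; now {26, 35, 44, 49, 59, 62, 70}
insert 42 → {26, 35, 42, 44, 49, 59, 62, 70}
insert 20 → {20, 26, 35, 42, 44, 49, 59, 62, 70}
remove-min → 20; now {26, 35, 42, 44, 49, 59, 62, 70}
insert 63 → {26, 35, 42, 44, 49, 59, 62, 63, 70}
remove-min → 26; now {35, 42, 44, 49, 59, 62, 63, 70}
remove-min → 35; now {42, 44, 49, 59, 62, 63, 70}
remove-min → 42; now {44, 49, 59, 62, 63, 70}
remove-min → 44; now {49, 59, 62, 63, 70}
insert 57 → {49, 57, 59, 62, 63, 70}
remove-min → 49; now {57, 59, 62, 63, 70}
remove-min → 57; now {59, 62, 63, 70}
insert 58 → {58, 59, 62, 63, 70}
remove-min → 58; now {59, 62, 63, 70}
insert 24 → {24, 59, 62, 63, 70}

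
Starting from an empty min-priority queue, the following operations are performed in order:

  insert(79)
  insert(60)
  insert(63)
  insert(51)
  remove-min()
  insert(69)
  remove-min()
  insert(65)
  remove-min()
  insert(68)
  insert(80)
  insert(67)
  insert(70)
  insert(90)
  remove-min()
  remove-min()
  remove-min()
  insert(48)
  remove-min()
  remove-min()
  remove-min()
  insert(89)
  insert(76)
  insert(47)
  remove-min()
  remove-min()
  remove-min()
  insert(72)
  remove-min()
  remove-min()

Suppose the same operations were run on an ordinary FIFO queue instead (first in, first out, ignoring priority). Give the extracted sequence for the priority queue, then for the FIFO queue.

priority queue: [51, 60, 63, 65, 67, 68, 48, 69, 70, 47, 76, 79, 72, 80]; FIFO queue: 79, 60, 63, 51, 69, 65, 68, 80, 67, 70, 90, 48, 89, 76

insert 79 → {79}
insert 60 → {60, 79}
insert 63 → {60, 63, 79}
insert 51 → {51, 60, 63, 79}
remove-min → 51; now {60, 63, 79}
insert 69 → {60, 63, 69, 79}
remove-min → 60; now {63, 69, 79}
insert 65 → {63, 65, 69, 79}
remove-min → 63; now {65, 69, 79}
insert 68 → {65, 68, 69, 79}
insert 80 → {65, 68, 69, 79, 80}
insert 67 → {65, 67, 68, 69, 79, 80}
insert 70 → {65, 67, 68, 69, 70, 79, 80}
insert 90 → {65, 67, 68, 69, 70, 79, 80, 90}
remove-min → 65; now {67, 68, 69, 70, 79, 80, 90}
remove-min → 67; now {68, 69, 70, 79, 80, 90}
remove-min → 68; now {69, 70, 79, 80, 90}
insert 48 → {48, 69, 70, 79, 80, 90}
remove-min → 48; now {69, 70, 79, 80, 90}
remove-min → 69; now {70, 79, 80, 90}
remove-min → 70; now {79, 80, 90}
insert 89 → {79, 80, 89, 90}
insert 76 → {76, 79, 80, 89, 90}
insert 47 → {47, 76, 79, 80, 89, 90}
remove-min → 47; now {76, 79, 80, 89, 90}
remove-min → 76; now {79, 80, 89, 90}
remove-min → 79; now {80, 89, 90}
insert 72 → {72, 80, 89, 90}
remove-min → 72; now {80, 89, 90}
remove-min → 80; now {89, 90}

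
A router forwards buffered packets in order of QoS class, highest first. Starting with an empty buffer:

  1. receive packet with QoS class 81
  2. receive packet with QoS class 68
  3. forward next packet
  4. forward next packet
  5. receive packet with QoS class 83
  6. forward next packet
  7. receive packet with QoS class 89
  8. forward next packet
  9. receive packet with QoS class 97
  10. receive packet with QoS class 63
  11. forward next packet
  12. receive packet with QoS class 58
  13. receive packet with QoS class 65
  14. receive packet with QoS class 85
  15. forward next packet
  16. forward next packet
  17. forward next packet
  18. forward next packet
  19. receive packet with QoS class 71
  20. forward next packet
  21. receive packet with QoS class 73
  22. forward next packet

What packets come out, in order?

insert 81 → {81}
insert 68 → {81, 68}
forward next packet → 81; now {68}
forward next packet → 68; now {}
insert 83 → {83}
forward next packet → 83; now {}
insert 89 → {89}
forward next packet → 89; now {}
insert 97 → {97}
insert 63 → {97, 63}
forward next packet → 97; now {63}
insert 58 → {63, 58}
insert 65 → {65, 63, 58}
insert 85 → {85, 65, 63, 58}
forward next packet → 85; now {65, 63, 58}
forward next packet → 65; now {63, 58}
forward next packet → 63; now {58}
forward next packet → 58; now {}
insert 71 → {71}
forward next packet → 71; now {}
insert 73 → {73}
forward next packet → 73; now {}

[81, 68, 83, 89, 97, 85, 65, 63, 58, 71, 73]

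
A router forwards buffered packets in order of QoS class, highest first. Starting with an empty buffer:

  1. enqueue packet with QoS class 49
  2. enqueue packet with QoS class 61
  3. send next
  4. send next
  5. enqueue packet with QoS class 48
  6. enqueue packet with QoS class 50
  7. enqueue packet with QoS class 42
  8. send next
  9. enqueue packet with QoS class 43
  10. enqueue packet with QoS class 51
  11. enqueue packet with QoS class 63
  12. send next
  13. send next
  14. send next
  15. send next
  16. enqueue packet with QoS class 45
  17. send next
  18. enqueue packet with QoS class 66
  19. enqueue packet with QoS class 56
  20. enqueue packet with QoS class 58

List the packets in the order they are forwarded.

insert 49 → {49}
insert 61 → {61, 49}
send next → 61; now {49}
send next → 49; now {}
insert 48 → {48}
insert 50 → {50, 48}
insert 42 → {50, 48, 42}
send next → 50; now {48, 42}
insert 43 → {48, 43, 42}
insert 51 → {51, 48, 43, 42}
insert 63 → {63, 51, 48, 43, 42}
send next → 63; now {51, 48, 43, 42}
send next → 51; now {48, 43, 42}
send next → 48; now {43, 42}
send next → 43; now {42}
insert 45 → {45, 42}
send next → 45; now {42}
insert 66 → {66, 42}
insert 56 → {66, 56, 42}
insert 58 → {66, 58, 56, 42}

[61, 49, 50, 63, 51, 48, 43, 45]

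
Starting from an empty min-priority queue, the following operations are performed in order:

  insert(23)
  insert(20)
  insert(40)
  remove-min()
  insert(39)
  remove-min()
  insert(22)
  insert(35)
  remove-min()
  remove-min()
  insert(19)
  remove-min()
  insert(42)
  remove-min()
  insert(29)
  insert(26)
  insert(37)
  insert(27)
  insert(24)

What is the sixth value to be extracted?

39

insert 23 → {23}
insert 20 → {20, 23}
insert 40 → {20, 23, 40}
remove-min → 20; now {23, 40}
insert 39 → {23, 39, 40}
remove-min → 23; now {39, 40}
insert 22 → {22, 39, 40}
insert 35 → {22, 35, 39, 40}
remove-min → 22; now {35, 39, 40}
remove-min → 35; now {39, 40}
insert 19 → {19, 39, 40}
remove-min → 19; now {39, 40}
insert 42 → {39, 40, 42}
remove-min → 39; now {40, 42}
insert 29 → {29, 40, 42}
insert 26 → {26, 29, 40, 42}
insert 37 → {26, 29, 37, 40, 42}
insert 27 → {26, 27, 29, 37, 40, 42}
insert 24 → {24, 26, 27, 29, 37, 40, 42}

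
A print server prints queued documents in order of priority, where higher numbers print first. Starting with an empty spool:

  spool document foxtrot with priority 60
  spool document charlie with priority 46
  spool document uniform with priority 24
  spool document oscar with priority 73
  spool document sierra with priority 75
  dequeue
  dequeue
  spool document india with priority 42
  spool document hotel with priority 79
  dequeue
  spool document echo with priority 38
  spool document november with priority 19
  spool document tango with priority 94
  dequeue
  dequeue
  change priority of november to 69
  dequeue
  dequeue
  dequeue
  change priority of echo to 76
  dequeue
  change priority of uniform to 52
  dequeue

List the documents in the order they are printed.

sierra → oscar → hotel → tango → foxtrot → november → charlie → india → echo → uniform

add foxtrot (priority 60) → {foxtrot:60}
add charlie (priority 46) → {foxtrot:60, charlie:46}
add uniform (priority 24) → {foxtrot:60, charlie:46, uniform:24}
add oscar (priority 73) → {oscar:73, foxtrot:60, charlie:46, uniform:24}
add sierra (priority 75) → {sierra:75, oscar:73, foxtrot:60, charlie:46, uniform:24}
dequeue → sierra; now {oscar:73, foxtrot:60, charlie:46, uniform:24}
dequeue → oscar; now {foxtrot:60, charlie:46, uniform:24}
add india (priority 42) → {foxtrot:60, charlie:46, india:42, uniform:24}
add hotel (priority 79) → {hotel:79, foxtrot:60, charlie:46, india:42, uniform:24}
dequeue → hotel; now {foxtrot:60, charlie:46, india:42, uniform:24}
add echo (priority 38) → {foxtrot:60, charlie:46, india:42, echo:38, uniform:24}
add november (priority 19) → {foxtrot:60, charlie:46, india:42, echo:38, uniform:24, november:19}
add tango (priority 94) → {tango:94, foxtrot:60, charlie:46, india:42, echo:38, uniform:24, november:19}
dequeue → tango; now {foxtrot:60, charlie:46, india:42, echo:38, uniform:24, november:19}
dequeue → foxtrot; now {charlie:46, india:42, echo:38, uniform:24, november:19}
update november to priority 69 → {november:69, charlie:46, india:42, echo:38, uniform:24}
dequeue → november; now {charlie:46, india:42, echo:38, uniform:24}
dequeue → charlie; now {india:42, echo:38, uniform:24}
dequeue → india; now {echo:38, uniform:24}
update echo to priority 76 → {echo:76, uniform:24}
dequeue → echo; now {uniform:24}
update uniform to priority 52 → {uniform:52}
dequeue → uniform; now {}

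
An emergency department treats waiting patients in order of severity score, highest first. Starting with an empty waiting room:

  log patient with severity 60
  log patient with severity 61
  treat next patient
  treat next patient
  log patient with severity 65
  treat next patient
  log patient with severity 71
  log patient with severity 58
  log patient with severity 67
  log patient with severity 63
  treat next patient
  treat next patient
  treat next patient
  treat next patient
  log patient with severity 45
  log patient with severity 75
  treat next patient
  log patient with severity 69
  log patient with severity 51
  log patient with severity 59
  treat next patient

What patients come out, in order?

[61, 60, 65, 71, 67, 63, 58, 75, 69]

insert 60 → {60}
insert 61 → {61, 60}
treat next patient → 61; now {60}
treat next patient → 60; now {}
insert 65 → {65}
treat next patient → 65; now {}
insert 71 → {71}
insert 58 → {71, 58}
insert 67 → {71, 67, 58}
insert 63 → {71, 67, 63, 58}
treat next patient → 71; now {67, 63, 58}
treat next patient → 67; now {63, 58}
treat next patient → 63; now {58}
treat next patient → 58; now {}
insert 45 → {45}
insert 75 → {75, 45}
treat next patient → 75; now {45}
insert 69 → {69, 45}
insert 51 → {69, 51, 45}
insert 59 → {69, 59, 51, 45}
treat next patient → 69; now {59, 51, 45}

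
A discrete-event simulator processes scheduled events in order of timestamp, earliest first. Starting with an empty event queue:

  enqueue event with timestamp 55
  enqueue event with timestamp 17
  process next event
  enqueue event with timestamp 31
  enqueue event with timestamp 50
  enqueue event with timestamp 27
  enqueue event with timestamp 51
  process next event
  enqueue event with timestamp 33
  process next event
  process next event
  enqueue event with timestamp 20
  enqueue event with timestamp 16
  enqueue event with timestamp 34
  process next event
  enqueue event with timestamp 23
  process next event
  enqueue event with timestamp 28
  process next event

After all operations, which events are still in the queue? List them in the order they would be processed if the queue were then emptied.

insert 55 → {55}
insert 17 → {17, 55}
process next event → 17; now {55}
insert 31 → {31, 55}
insert 50 → {31, 50, 55}
insert 27 → {27, 31, 50, 55}
insert 51 → {27, 31, 50, 51, 55}
process next event → 27; now {31, 50, 51, 55}
insert 33 → {31, 33, 50, 51, 55}
process next event → 31; now {33, 50, 51, 55}
process next event → 33; now {50, 51, 55}
insert 20 → {20, 50, 51, 55}
insert 16 → {16, 20, 50, 51, 55}
insert 34 → {16, 20, 34, 50, 51, 55}
process next event → 16; now {20, 34, 50, 51, 55}
insert 23 → {20, 23, 34, 50, 51, 55}
process next event → 20; now {23, 34, 50, 51, 55}
insert 28 → {23, 28, 34, 50, 51, 55}
process next event → 23; now {28, 34, 50, 51, 55}

28 → 34 → 50 → 51 → 55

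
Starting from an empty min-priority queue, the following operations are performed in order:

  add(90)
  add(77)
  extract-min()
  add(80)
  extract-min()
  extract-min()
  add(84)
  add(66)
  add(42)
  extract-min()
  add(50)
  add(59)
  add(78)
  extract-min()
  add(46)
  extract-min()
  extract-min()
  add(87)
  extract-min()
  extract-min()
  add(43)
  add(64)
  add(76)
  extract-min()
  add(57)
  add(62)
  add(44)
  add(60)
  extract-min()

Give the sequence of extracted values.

insert 90 → {90}
insert 77 → {77, 90}
extract-min → 77; now {90}
insert 80 → {80, 90}
extract-min → 80; now {90}
extract-min → 90; now {}
insert 84 → {84}
insert 66 → {66, 84}
insert 42 → {42, 66, 84}
extract-min → 42; now {66, 84}
insert 50 → {50, 66, 84}
insert 59 → {50, 59, 66, 84}
insert 78 → {50, 59, 66, 78, 84}
extract-min → 50; now {59, 66, 78, 84}
insert 46 → {46, 59, 66, 78, 84}
extract-min → 46; now {59, 66, 78, 84}
extract-min → 59; now {66, 78, 84}
insert 87 → {66, 78, 84, 87}
extract-min → 66; now {78, 84, 87}
extract-min → 78; now {84, 87}
insert 43 → {43, 84, 87}
insert 64 → {43, 64, 84, 87}
insert 76 → {43, 64, 76, 84, 87}
extract-min → 43; now {64, 76, 84, 87}
insert 57 → {57, 64, 76, 84, 87}
insert 62 → {57, 62, 64, 76, 84, 87}
insert 44 → {44, 57, 62, 64, 76, 84, 87}
insert 60 → {44, 57, 60, 62, 64, 76, 84, 87}
extract-min → 44; now {57, 60, 62, 64, 76, 84, 87}

[77, 80, 90, 42, 50, 46, 59, 66, 78, 43, 44]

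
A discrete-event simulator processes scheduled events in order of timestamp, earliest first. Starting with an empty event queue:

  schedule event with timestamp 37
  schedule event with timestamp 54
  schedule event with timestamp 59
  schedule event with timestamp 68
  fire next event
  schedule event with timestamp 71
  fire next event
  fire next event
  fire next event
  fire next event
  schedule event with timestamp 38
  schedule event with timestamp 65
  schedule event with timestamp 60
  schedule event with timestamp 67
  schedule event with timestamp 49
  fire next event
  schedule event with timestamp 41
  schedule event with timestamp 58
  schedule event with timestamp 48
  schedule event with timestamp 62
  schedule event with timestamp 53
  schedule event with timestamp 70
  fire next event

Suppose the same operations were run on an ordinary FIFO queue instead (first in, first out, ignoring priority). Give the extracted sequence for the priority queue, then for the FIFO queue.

priority queue: 37, 54, 59, 68, 71, 38, 41; FIFO queue: [37, 54, 59, 68, 71, 38, 65]

insert 37 → {37}
insert 54 → {37, 54}
insert 59 → {37, 54, 59}
insert 68 → {37, 54, 59, 68}
fire next event → 37; now {54, 59, 68}
insert 71 → {54, 59, 68, 71}
fire next event → 54; now {59, 68, 71}
fire next event → 59; now {68, 71}
fire next event → 68; now {71}
fire next event → 71; now {}
insert 38 → {38}
insert 65 → {38, 65}
insert 60 → {38, 60, 65}
insert 67 → {38, 60, 65, 67}
insert 49 → {38, 49, 60, 65, 67}
fire next event → 38; now {49, 60, 65, 67}
insert 41 → {41, 49, 60, 65, 67}
insert 58 → {41, 49, 58, 60, 65, 67}
insert 48 → {41, 48, 49, 58, 60, 65, 67}
insert 62 → {41, 48, 49, 58, 60, 62, 65, 67}
insert 53 → {41, 48, 49, 53, 58, 60, 62, 65, 67}
insert 70 → {41, 48, 49, 53, 58, 60, 62, 65, 67, 70}
fire next event → 41; now {48, 49, 53, 58, 60, 62, 65, 67, 70}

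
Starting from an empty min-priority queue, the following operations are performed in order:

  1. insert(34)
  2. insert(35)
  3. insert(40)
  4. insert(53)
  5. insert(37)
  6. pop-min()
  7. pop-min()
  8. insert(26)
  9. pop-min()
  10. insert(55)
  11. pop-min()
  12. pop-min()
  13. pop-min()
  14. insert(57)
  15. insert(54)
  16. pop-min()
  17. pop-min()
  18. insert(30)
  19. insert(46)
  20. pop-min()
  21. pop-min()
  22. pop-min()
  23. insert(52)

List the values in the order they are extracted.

34 → 35 → 26 → 37 → 40 → 53 → 54 → 55 → 30 → 46 → 57

insert 34 → {34}
insert 35 → {34, 35}
insert 40 → {34, 35, 40}
insert 53 → {34, 35, 40, 53}
insert 37 → {34, 35, 37, 40, 53}
pop-min → 34; now {35, 37, 40, 53}
pop-min → 35; now {37, 40, 53}
insert 26 → {26, 37, 40, 53}
pop-min → 26; now {37, 40, 53}
insert 55 → {37, 40, 53, 55}
pop-min → 37; now {40, 53, 55}
pop-min → 40; now {53, 55}
pop-min → 53; now {55}
insert 57 → {55, 57}
insert 54 → {54, 55, 57}
pop-min → 54; now {55, 57}
pop-min → 55; now {57}
insert 30 → {30, 57}
insert 46 → {30, 46, 57}
pop-min → 30; now {46, 57}
pop-min → 46; now {57}
pop-min → 57; now {}
insert 52 → {52}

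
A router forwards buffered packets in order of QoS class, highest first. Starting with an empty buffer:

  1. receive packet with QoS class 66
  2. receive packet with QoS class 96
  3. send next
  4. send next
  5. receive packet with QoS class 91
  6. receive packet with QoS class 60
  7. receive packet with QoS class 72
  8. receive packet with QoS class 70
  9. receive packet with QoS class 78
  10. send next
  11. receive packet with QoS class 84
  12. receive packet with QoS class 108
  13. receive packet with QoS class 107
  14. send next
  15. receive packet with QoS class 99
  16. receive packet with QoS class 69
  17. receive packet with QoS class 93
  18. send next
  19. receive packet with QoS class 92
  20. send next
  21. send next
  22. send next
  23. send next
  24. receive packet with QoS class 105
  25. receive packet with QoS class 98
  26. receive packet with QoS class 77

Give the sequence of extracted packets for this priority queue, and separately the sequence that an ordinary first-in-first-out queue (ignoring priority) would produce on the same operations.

insert 66 → {66}
insert 96 → {96, 66}
send next → 96; now {66}
send next → 66; now {}
insert 91 → {91}
insert 60 → {91, 60}
insert 72 → {91, 72, 60}
insert 70 → {91, 72, 70, 60}
insert 78 → {91, 78, 72, 70, 60}
send next → 91; now {78, 72, 70, 60}
insert 84 → {84, 78, 72, 70, 60}
insert 108 → {108, 84, 78, 72, 70, 60}
insert 107 → {108, 107, 84, 78, 72, 70, 60}
send next → 108; now {107, 84, 78, 72, 70, 60}
insert 99 → {107, 99, 84, 78, 72, 70, 60}
insert 69 → {107, 99, 84, 78, 72, 70, 69, 60}
insert 93 → {107, 99, 93, 84, 78, 72, 70, 69, 60}
send next → 107; now {99, 93, 84, 78, 72, 70, 69, 60}
insert 92 → {99, 93, 92, 84, 78, 72, 70, 69, 60}
send next → 99; now {93, 92, 84, 78, 72, 70, 69, 60}
send next → 93; now {92, 84, 78, 72, 70, 69, 60}
send next → 92; now {84, 78, 72, 70, 69, 60}
send next → 84; now {78, 72, 70, 69, 60}
insert 105 → {105, 78, 72, 70, 69, 60}
insert 98 → {105, 98, 78, 72, 70, 69, 60}
insert 77 → {105, 98, 78, 77, 72, 70, 69, 60}

priority queue: [96, 66, 91, 108, 107, 99, 93, 92, 84]; FIFO queue: 66, 96, 91, 60, 72, 70, 78, 84, 108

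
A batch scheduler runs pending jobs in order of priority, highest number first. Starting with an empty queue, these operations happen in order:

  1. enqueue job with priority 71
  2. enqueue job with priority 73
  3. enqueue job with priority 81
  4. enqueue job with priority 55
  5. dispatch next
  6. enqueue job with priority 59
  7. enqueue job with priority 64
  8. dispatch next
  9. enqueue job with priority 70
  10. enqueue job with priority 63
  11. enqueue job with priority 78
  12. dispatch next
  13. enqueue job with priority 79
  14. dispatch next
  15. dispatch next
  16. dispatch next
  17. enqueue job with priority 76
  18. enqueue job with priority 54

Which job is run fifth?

71

insert 71 → {71}
insert 73 → {73, 71}
insert 81 → {81, 73, 71}
insert 55 → {81, 73, 71, 55}
dispatch next → 81; now {73, 71, 55}
insert 59 → {73, 71, 59, 55}
insert 64 → {73, 71, 64, 59, 55}
dispatch next → 73; now {71, 64, 59, 55}
insert 70 → {71, 70, 64, 59, 55}
insert 63 → {71, 70, 64, 63, 59, 55}
insert 78 → {78, 71, 70, 64, 63, 59, 55}
dispatch next → 78; now {71, 70, 64, 63, 59, 55}
insert 79 → {79, 71, 70, 64, 63, 59, 55}
dispatch next → 79; now {71, 70, 64, 63, 59, 55}
dispatch next → 71; now {70, 64, 63, 59, 55}
dispatch next → 70; now {64, 63, 59, 55}
insert 76 → {76, 64, 63, 59, 55}
insert 54 → {76, 64, 63, 59, 55, 54}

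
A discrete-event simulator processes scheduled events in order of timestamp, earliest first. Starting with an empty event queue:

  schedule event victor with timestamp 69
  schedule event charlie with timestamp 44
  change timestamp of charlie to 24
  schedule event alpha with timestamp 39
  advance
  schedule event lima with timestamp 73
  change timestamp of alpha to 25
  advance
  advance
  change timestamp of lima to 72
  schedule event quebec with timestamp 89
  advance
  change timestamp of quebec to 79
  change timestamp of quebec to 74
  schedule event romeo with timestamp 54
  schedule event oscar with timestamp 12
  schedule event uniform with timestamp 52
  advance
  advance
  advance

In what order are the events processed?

charlie → alpha → victor → lima → oscar → uniform → romeo

add victor (timestamp 69) → {victor:69}
add charlie (timestamp 44) → {charlie:44, victor:69}
update charlie to timestamp 24 → {charlie:24, victor:69}
add alpha (timestamp 39) → {charlie:24, alpha:39, victor:69}
advance → charlie; now {alpha:39, victor:69}
add lima (timestamp 73) → {alpha:39, victor:69, lima:73}
update alpha to timestamp 25 → {alpha:25, victor:69, lima:73}
advance → alpha; now {victor:69, lima:73}
advance → victor; now {lima:73}
update lima to timestamp 72 → {lima:72}
add quebec (timestamp 89) → {lima:72, quebec:89}
advance → lima; now {quebec:89}
update quebec to timestamp 79 → {quebec:79}
update quebec to timestamp 74 → {quebec:74}
add romeo (timestamp 54) → {romeo:54, quebec:74}
add oscar (timestamp 12) → {oscar:12, romeo:54, quebec:74}
add uniform (timestamp 52) → {oscar:12, uniform:52, romeo:54, quebec:74}
advance → oscar; now {uniform:52, romeo:54, quebec:74}
advance → uniform; now {romeo:54, quebec:74}
advance → romeo; now {quebec:74}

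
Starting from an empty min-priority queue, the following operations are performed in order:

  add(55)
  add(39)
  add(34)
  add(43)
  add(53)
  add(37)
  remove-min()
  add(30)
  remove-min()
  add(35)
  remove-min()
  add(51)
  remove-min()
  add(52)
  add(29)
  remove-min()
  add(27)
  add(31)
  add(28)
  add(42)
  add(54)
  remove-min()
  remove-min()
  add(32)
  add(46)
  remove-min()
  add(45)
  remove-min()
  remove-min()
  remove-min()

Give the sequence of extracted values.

34, 30, 35, 37, 29, 27, 28, 31, 32, 39, 42

insert 55 → {55}
insert 39 → {39, 55}
insert 34 → {34, 39, 55}
insert 43 → {34, 39, 43, 55}
insert 53 → {34, 39, 43, 53, 55}
insert 37 → {34, 37, 39, 43, 53, 55}
remove-min → 34; now {37, 39, 43, 53, 55}
insert 30 → {30, 37, 39, 43, 53, 55}
remove-min → 30; now {37, 39, 43, 53, 55}
insert 35 → {35, 37, 39, 43, 53, 55}
remove-min → 35; now {37, 39, 43, 53, 55}
insert 51 → {37, 39, 43, 51, 53, 55}
remove-min → 37; now {39, 43, 51, 53, 55}
insert 52 → {39, 43, 51, 52, 53, 55}
insert 29 → {29, 39, 43, 51, 52, 53, 55}
remove-min → 29; now {39, 43, 51, 52, 53, 55}
insert 27 → {27, 39, 43, 51, 52, 53, 55}
insert 31 → {27, 31, 39, 43, 51, 52, 53, 55}
insert 28 → {27, 28, 31, 39, 43, 51, 52, 53, 55}
insert 42 → {27, 28, 31, 39, 42, 43, 51, 52, 53, 55}
insert 54 → {27, 28, 31, 39, 42, 43, 51, 52, 53, 54, 55}
remove-min → 27; now {28, 31, 39, 42, 43, 51, 52, 53, 54, 55}
remove-min → 28; now {31, 39, 42, 43, 51, 52, 53, 54, 55}
insert 32 → {31, 32, 39, 42, 43, 51, 52, 53, 54, 55}
insert 46 → {31, 32, 39, 42, 43, 46, 51, 52, 53, 54, 55}
remove-min → 31; now {32, 39, 42, 43, 46, 51, 52, 53, 54, 55}
insert 45 → {32, 39, 42, 43, 45, 46, 51, 52, 53, 54, 55}
remove-min → 32; now {39, 42, 43, 45, 46, 51, 52, 53, 54, 55}
remove-min → 39; now {42, 43, 45, 46, 51, 52, 53, 54, 55}
remove-min → 42; now {43, 45, 46, 51, 52, 53, 54, 55}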